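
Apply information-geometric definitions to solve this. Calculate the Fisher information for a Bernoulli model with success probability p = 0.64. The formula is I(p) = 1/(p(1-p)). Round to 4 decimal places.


For Bernoulli(p), Fisher information is I(p) = 1/(p*(1-p)).
p = 0.64, 1-p = 0.36.
p*(1-p) = 0.2304.
I(p) = 1/0.2304 = 4.3403

4.3403


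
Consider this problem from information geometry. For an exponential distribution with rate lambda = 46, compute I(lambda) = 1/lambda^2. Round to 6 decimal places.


Fisher information for exponential: I(lambda) = 1/lambda^2.
lambda = 46, lambda^2 = 2116.
I = 1/2116 = 0.000473

0.000473


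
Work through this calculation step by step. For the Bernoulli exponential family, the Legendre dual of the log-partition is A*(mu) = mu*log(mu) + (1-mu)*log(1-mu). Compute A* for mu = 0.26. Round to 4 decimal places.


Legendre transform for Bernoulli:
A*(mu) = mu*log(mu) + (1-mu)*log(1-mu).
mu = 0.26, 1-mu = 0.74.
mu*log(mu) = 0.26*log(0.26) = -0.350239.
(1-mu)*log(1-mu) = 0.74*log(0.74) = -0.222818.
A* = -0.350239 + -0.222818 = -0.5731

-0.5731


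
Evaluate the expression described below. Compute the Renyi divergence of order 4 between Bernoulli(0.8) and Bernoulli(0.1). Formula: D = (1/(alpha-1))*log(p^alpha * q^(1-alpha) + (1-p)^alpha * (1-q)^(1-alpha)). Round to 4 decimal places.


Renyi divergence of order alpha between Bernoulli distributions:
D = (1/(alpha-1))*log(p^alpha * q^(1-alpha) + (1-p)^alpha * (1-q)^(1-alpha)).
alpha = 4, p = 0.8, q = 0.1.
p^alpha * q^(1-alpha) = 0.8^4 * 0.1^-3 = 409.6.
(1-p)^alpha * (1-q)^(1-alpha) = 0.2^4 * 0.9^-3 = 0.002195.
sum = 409.6 + 0.002195 = 409.602195.
D = (1/3)*log(409.602195) = 2.0051

2.0051


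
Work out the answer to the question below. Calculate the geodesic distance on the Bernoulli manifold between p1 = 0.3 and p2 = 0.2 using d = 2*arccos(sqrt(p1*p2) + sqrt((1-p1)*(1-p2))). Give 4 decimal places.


Geodesic distance on Bernoulli manifold:
d(p1,p2) = 2*arccos(sqrt(p1*p2) + sqrt((1-p1)*(1-p2))).
sqrt(p1*p2) = sqrt(0.3*0.2) = 0.244949.
sqrt((1-p1)*(1-p2)) = sqrt(0.7*0.8) = 0.748331.
arg = 0.244949 + 0.748331 = 0.99328.
d = 2*arccos(0.99328) = 0.2320

0.2320


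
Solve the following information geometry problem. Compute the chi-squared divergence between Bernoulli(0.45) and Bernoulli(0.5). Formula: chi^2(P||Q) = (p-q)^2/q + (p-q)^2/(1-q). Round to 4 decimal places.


Chi-squared divergence between Bernoulli distributions:
chi^2 = (p-q)^2/q + (p-q)^2/(1-q).
p = 0.45, q = 0.5, p-q = -0.05.
(p-q)^2 = 0.0025.
term1 = 0.0025/0.5 = 0.005.
term2 = 0.0025/0.5 = 0.005.
chi^2 = 0.005 + 0.005 = 0.0100

0.0100


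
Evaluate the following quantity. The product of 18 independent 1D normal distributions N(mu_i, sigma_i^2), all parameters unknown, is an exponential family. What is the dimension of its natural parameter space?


Exponential family dimension calculation:
Each univariate normal has two natural parameters (mu/sigma^2 and -1/(2 sigma^2)).
With 18 independent components, dim = 2 * 18 = 36.

36


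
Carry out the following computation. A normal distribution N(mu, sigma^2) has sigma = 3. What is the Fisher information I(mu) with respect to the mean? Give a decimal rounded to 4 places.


The Fisher information for the mean of a normal distribution is I(mu) = 1/sigma^2.
sigma = 3, so sigma^2 = 9.
I(mu) = 1/9 = 0.1111

0.1111


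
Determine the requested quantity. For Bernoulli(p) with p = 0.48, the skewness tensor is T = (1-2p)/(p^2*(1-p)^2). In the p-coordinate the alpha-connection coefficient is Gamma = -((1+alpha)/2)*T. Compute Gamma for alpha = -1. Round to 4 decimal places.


Skewness (Amari-Chentsov) tensor: T = (1-2p)/(p^2*(1-p)^2).
p = 0.48, 1-2p = 0.04, p^2 = 0.2304, (1-p)^2 = 0.2704.
T = 0.04/(0.2304 * 0.2704) = 0.642053.
In the p-coordinate, Gamma^(alpha) = Gamma^(0) - (alpha/2)*T with Gamma^(0) = (1/2)*g'(p) = -T/2,
so Gamma^(alpha) = -((1+alpha)/2)*T.
alpha = -1, -(1+alpha)/2 = 0.0.
Gamma = 0.0 * 0.642053 = 0.0000

0.0000


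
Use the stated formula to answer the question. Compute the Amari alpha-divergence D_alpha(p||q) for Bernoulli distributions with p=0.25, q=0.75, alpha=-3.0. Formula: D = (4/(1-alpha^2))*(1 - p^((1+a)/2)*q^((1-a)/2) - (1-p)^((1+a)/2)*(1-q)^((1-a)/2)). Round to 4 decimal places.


Amari alpha-divergence:
D = (4/(1-alpha^2))*(1 - p^((1+a)/2)*q^((1-a)/2) - (1-p)^((1+a)/2)*(1-q)^((1-a)/2)).
alpha = -3.0, p = 0.25, q = 0.75.
e1 = (1+alpha)/2 = -1.0, e2 = (1-alpha)/2 = 2.0.
t1 = p^e1 * q^e2 = 0.25^-1.0 * 0.75^2.0 = 2.25.
t2 = (1-p)^e1 * (1-q)^e2 = 0.75^-1.0 * 0.25^2.0 = 0.083333.
4/(1-alpha^2) = -0.5.
D = -0.5*(1 - 2.25 - 0.083333) = 0.6667

0.6667


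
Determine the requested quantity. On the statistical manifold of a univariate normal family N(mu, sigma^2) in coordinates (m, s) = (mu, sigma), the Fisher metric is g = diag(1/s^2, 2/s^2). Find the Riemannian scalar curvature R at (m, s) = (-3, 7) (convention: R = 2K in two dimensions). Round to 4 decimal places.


The metric has the form g = (A dm^2 + B ds^2)/s^2 with A = 1, B = 2.
Substitute u = sqrt(A/B)*m: g = B*(du^2 + ds^2)/s^2, i.e. B times the
Poincare upper half-plane metric, which has constant Gaussian curvature -1.
Scaling a 2D metric by a constant c divides the Gaussian curvature by c,
so K = -1/B = -1/(2) = -0.5000 everywhere (the point (m, s) = (-3, 7) is irrelevant:
the curvature is constant).
Scalar curvature in dimension 2: R = 2K = -2/(2) = -1.0000.

-1.0000


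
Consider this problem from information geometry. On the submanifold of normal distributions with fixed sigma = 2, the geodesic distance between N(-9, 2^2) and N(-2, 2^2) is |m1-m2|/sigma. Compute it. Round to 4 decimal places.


On the fixed-variance normal subfamily, geodesic distance = |m1-m2|/sigma.
|-9 - -2| = 7.
sigma = 2.
d = 7/2 = 3.5000

3.5000


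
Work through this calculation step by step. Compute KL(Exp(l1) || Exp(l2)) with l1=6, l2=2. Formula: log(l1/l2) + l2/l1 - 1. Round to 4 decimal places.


KL divergence for exponential family:
KL = log(l1/l2) + l2/l1 - 1.
log(6/2) = 1.098612.
2/6 = 0.333333.
KL = 1.098612 + 0.333333 - 1 = 0.4319

0.4319


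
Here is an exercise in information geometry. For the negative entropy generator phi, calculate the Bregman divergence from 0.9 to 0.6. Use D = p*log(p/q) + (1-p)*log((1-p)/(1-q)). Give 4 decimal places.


Bregman divergence with negative entropy generator:
D = p*log(p/q) + (1-p)*log((1-p)/(1-q)).
p = 0.9, q = 0.6.
p*log(p/q) = 0.9*log(0.9/0.6) = 0.364919.
(1-p)*log((1-p)/(1-q)) = 0.1*log(0.1/0.4) = -0.138629.
D = 0.364919 + -0.138629 = 0.2263

0.2263


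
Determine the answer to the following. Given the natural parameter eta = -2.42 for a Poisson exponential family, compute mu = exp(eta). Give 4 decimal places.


Expectation parameter for Poisson exponential family:
mu = exp(eta).
eta = -2.42.
mu = exp(-2.42) = 0.0889

0.0889


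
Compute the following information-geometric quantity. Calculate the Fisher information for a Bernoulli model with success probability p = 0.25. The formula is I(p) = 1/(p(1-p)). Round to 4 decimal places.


For Bernoulli(p), Fisher information is I(p) = 1/(p*(1-p)).
p = 0.25, 1-p = 0.75.
p*(1-p) = 0.1875.
I(p) = 1/0.1875 = 5.3333

5.3333


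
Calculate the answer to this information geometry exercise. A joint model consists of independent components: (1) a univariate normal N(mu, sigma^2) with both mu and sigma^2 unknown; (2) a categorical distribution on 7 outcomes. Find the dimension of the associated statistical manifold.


The dimension of a statistical manifold equals the number of free
(independent) real parameters of the model. For a product of independent
blocks the parameter counts add.
- normal (mu, sigma^2): 2.
- categorical on 7 outcomes (probabilities sum to 1): 7-1 = 6.
Total = 2 + 6 = 8.
Dimension = 8

8


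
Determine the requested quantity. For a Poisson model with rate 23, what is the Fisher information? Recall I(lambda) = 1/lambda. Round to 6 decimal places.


Fisher information for Poisson: I(lambda) = 1/lambda.
lambda = 23.
I(lambda) = 1/23 = 0.043478

0.043478


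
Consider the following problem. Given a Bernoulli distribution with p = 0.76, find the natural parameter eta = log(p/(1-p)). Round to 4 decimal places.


Natural parameter for Bernoulli: eta = log(p/(1-p)).
p = 0.76, 1-p = 0.24.
p/(1-p) = 3.166667.
eta = log(3.166667) = 1.1527

1.1527


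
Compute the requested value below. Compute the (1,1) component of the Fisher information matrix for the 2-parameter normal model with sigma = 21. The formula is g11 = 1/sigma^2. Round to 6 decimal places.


For the 2-parameter normal family, the Fisher metric has:
  g11 = 1/sigma^2, g22 = 2/sigma^2.
sigma = 21, sigma^2 = 441.
g11 = 0.002268

0.002268


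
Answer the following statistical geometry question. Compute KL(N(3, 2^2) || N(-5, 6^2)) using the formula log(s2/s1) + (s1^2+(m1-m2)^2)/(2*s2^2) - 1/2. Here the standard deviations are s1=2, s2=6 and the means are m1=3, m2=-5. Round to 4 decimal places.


KL divergence between normal distributions:
KL = log(s2/s1) + (s1^2 + (m1-m2)^2)/(2*s2^2) - 1/2.
log(6/2) = 1.098612.
(2^2 + (3--5)^2)/(2*6^2) = (4 + 64)/72 = 0.944444.
KL = 1.098612 + 0.944444 - 0.5 = 1.5431

1.5431


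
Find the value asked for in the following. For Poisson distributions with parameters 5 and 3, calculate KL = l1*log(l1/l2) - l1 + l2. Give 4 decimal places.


KL divergence for Poisson:
KL = l1*log(l1/l2) - l1 + l2.
l1 = 5, l2 = 3.
log(5/3) = 0.510826.
l1*log(l1/l2) = 5 * 0.510826 = 2.554128.
KL = 2.554128 - 5 + 3 = 0.5541

0.5541


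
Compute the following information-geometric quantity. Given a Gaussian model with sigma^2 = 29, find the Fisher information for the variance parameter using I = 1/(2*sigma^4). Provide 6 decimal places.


Fisher information for variance: I(sigma^2) = 1/(2*sigma^4).
sigma^2 = 29, so sigma^4 = 841.
I = 1/(2*841) = 1/1682 = 0.000595

0.000595


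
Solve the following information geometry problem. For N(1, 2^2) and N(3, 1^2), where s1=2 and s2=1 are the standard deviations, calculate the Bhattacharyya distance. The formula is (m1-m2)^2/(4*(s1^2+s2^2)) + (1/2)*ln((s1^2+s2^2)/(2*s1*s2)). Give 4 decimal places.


Bhattacharyya distance between two Gaussians:
DB = (m1-m2)^2/(4*(s1^2+s2^2)) + (1/2)*ln((s1^2+s2^2)/(2*s1*s2)).
(m1-m2)^2 = (-2)^2 = 4.
s1^2+s2^2 = 4 + 1 = 5.
term1 = 4/20 = 0.2.
term2 = 0.5*ln(5/4.0) = 0.111572.
DB = 0.2 + 0.111572 = 0.3116

0.3116


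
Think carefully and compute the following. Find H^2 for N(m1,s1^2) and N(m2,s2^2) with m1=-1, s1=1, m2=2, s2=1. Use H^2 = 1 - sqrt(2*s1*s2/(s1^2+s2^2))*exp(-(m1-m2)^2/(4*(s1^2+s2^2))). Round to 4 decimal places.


Squared Hellinger distance for Gaussians:
H^2 = 1 - sqrt(2*s1*s2/(s1^2+s2^2)) * exp(-(m1-m2)^2/(4*(s1^2+s2^2))).
s1^2 = 1, s2^2 = 1, s1^2+s2^2 = 2.
sqrt(2*1*1/(2)) = 1.0.
(m1-m2)^2 = (-3)^2 = 9.
exp(-9/(4*2)) = exp(-1.125) = 0.324652.
H^2 = 1 - 1.0*0.324652 = 0.6753

0.6753


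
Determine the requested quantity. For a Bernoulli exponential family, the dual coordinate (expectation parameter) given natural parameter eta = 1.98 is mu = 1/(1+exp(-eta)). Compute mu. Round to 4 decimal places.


Dual coordinate (expectation parameter) for Bernoulli:
mu = 1/(1+exp(-eta)).
eta = 1.98.
exp(-eta) = exp(-1.98) = 0.138069.
mu = 1/(1+0.138069) = 0.8787

0.8787


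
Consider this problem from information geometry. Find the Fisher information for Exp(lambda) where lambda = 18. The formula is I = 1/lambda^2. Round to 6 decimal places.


Fisher information for exponential: I(lambda) = 1/lambda^2.
lambda = 18, lambda^2 = 324.
I = 1/324 = 0.003086

0.003086


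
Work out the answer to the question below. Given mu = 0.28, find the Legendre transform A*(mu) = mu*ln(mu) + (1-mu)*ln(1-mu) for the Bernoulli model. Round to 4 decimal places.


Legendre transform for Bernoulli:
A*(mu) = mu*log(mu) + (1-mu)*log(1-mu).
mu = 0.28, 1-mu = 0.72.
mu*log(mu) = 0.28*log(0.28) = -0.35643.
(1-mu)*log(1-mu) = 0.72*log(0.72) = -0.236523.
A* = -0.35643 + -0.236523 = -0.5930

-0.5930


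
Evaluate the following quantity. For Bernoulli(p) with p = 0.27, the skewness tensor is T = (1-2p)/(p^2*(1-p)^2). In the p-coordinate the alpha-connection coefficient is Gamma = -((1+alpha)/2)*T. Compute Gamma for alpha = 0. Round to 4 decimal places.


Skewness (Amari-Chentsov) tensor: T = (1-2p)/(p^2*(1-p)^2).
p = 0.27, 1-2p = 0.46, p^2 = 0.0729, (1-p)^2 = 0.5329.
T = 0.46/(0.0729 * 0.5329) = 11.840896.
In the p-coordinate, Gamma^(alpha) = Gamma^(0) - (alpha/2)*T with Gamma^(0) = (1/2)*g'(p) = -T/2,
so Gamma^(alpha) = -((1+alpha)/2)*T.
alpha = 0, -(1+alpha)/2 = -0.5.
Gamma = -0.5 * 11.840896 = -5.9204

-5.9204


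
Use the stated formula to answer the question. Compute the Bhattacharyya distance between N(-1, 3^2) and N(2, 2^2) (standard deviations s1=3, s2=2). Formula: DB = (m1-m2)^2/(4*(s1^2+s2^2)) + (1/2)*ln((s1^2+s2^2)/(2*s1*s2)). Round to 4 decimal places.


Bhattacharyya distance between two Gaussians:
DB = (m1-m2)^2/(4*(s1^2+s2^2)) + (1/2)*ln((s1^2+s2^2)/(2*s1*s2)).
(m1-m2)^2 = (-3)^2 = 9.
s1^2+s2^2 = 9 + 4 = 13.
term1 = 9/52 = 0.173077.
term2 = 0.5*ln(13/12.0) = 0.040021.
DB = 0.173077 + 0.040021 = 0.2131

0.2131


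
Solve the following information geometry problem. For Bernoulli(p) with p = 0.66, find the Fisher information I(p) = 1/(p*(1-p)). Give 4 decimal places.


For Bernoulli(p), Fisher information is I(p) = 1/(p*(1-p)).
p = 0.66, 1-p = 0.34.
p*(1-p) = 0.2244.
I(p) = 1/0.2244 = 4.4563

4.4563


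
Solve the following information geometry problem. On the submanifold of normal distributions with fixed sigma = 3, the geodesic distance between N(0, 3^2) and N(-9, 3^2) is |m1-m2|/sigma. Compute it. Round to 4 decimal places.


On the fixed-variance normal subfamily, geodesic distance = |m1-m2|/sigma.
|0 - -9| = 9.
sigma = 3.
d = 9/3 = 3.0000

3.0000


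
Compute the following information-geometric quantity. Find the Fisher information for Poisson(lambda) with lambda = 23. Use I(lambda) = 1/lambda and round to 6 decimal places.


Fisher information for Poisson: I(lambda) = 1/lambda.
lambda = 23.
I(lambda) = 1/23 = 0.043478

0.043478


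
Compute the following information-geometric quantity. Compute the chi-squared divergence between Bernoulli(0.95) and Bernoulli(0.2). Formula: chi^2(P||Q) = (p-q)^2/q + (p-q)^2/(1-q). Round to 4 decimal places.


Chi-squared divergence between Bernoulli distributions:
chi^2 = (p-q)^2/q + (p-q)^2/(1-q).
p = 0.95, q = 0.2, p-q = 0.75.
(p-q)^2 = 0.5625.
term1 = 0.5625/0.2 = 2.8125.
term2 = 0.5625/0.8 = 0.703125.
chi^2 = 2.8125 + 0.703125 = 3.5156

3.5156


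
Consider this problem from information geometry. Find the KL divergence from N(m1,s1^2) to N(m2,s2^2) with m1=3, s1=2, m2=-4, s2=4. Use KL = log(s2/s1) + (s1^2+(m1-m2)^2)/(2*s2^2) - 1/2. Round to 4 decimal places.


KL divergence between normal distributions:
KL = log(s2/s1) + (s1^2 + (m1-m2)^2)/(2*s2^2) - 1/2.
log(4/2) = 0.693147.
(2^2 + (3--4)^2)/(2*4^2) = (4 + 49)/32 = 1.65625.
KL = 0.693147 + 1.65625 - 0.5 = 1.8494

1.8494


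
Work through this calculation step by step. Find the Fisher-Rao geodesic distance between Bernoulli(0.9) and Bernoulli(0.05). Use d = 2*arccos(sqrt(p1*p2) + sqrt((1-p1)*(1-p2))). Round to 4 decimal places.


Geodesic distance on Bernoulli manifold:
d(p1,p2) = 2*arccos(sqrt(p1*p2) + sqrt((1-p1)*(1-p2))).
sqrt(p1*p2) = sqrt(0.9*0.05) = 0.212132.
sqrt((1-p1)*(1-p2)) = sqrt(0.1*0.95) = 0.308221.
arg = 0.212132 + 0.308221 = 0.520353.
d = 2*arccos(0.520353) = 2.0471

2.0471


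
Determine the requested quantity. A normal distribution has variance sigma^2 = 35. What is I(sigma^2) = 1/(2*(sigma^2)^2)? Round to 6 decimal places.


Fisher information for variance: I(sigma^2) = 1/(2*sigma^4).
sigma^2 = 35, so sigma^4 = 1225.
I = 1/(2*1225) = 1/2450 = 0.000408

0.000408


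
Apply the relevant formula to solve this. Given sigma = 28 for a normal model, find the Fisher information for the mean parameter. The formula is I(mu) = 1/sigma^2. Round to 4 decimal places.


The Fisher information for the mean of a normal distribution is I(mu) = 1/sigma^2.
sigma = 28, so sigma^2 = 784.
I(mu) = 1/784 = 0.0013

0.0013


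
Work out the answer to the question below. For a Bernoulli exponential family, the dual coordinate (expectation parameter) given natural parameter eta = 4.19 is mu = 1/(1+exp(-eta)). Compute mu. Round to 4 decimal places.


Dual coordinate (expectation parameter) for Bernoulli:
mu = 1/(1+exp(-eta)).
eta = 4.19.
exp(-eta) = exp(-4.19) = 0.015146.
mu = 1/(1+0.015146) = 0.9851

0.9851


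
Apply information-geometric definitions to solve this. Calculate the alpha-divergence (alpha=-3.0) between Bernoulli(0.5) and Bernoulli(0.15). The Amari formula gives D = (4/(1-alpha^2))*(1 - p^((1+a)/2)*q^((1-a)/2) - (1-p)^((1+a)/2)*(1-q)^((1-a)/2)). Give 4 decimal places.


Amari alpha-divergence:
D = (4/(1-alpha^2))*(1 - p^((1+a)/2)*q^((1-a)/2) - (1-p)^((1+a)/2)*(1-q)^((1-a)/2)).
alpha = -3.0, p = 0.5, q = 0.15.
e1 = (1+alpha)/2 = -1.0, e2 = (1-alpha)/2 = 2.0.
t1 = p^e1 * q^e2 = 0.5^-1.0 * 0.15^2.0 = 0.045.
t2 = (1-p)^e1 * (1-q)^e2 = 0.5^-1.0 * 0.85^2.0 = 1.445.
4/(1-alpha^2) = -0.5.
D = -0.5*(1 - 0.045 - 1.445) = 0.2450

0.2450


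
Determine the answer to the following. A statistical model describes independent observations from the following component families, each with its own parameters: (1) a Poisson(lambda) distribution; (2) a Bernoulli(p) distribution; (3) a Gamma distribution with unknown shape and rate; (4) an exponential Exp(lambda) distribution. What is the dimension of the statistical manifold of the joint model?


The dimension of a statistical manifold equals the number of free
(independent) real parameters of the model. For a product of independent
blocks the parameter counts add.
- Poisson (lambda): 1.
- Bernoulli (p): 1.
- Gamma (shape, rate): 2.
- exponential (lambda): 1.
Total = 1 + 1 + 2 + 1 = 5.
Dimension = 5

5


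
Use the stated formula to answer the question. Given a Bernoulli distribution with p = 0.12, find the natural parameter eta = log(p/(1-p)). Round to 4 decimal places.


Natural parameter for Bernoulli: eta = log(p/(1-p)).
p = 0.12, 1-p = 0.88.
p/(1-p) = 0.136364.
eta = log(0.136364) = -1.9924

-1.9924


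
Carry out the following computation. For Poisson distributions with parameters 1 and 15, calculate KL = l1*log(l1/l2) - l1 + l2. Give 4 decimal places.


KL divergence for Poisson:
KL = l1*log(l1/l2) - l1 + l2.
l1 = 1, l2 = 15.
log(1/15) = -2.70805.
l1*log(l1/l2) = 1 * -2.70805 = -2.70805.
KL = -2.70805 - 1 + 15 = 11.2919

11.2919


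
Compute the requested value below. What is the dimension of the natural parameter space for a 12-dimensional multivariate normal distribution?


Exponential family dimension calculation:
For 12-dim MVN: mean has 12 params, covariance has 12*13/2 = 78 unique entries.
Total dim = 12 + 78 = 90.

90


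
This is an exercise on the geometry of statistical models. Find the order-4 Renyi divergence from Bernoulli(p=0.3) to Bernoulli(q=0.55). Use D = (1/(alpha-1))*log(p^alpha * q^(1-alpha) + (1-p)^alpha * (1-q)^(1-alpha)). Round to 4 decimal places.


Renyi divergence of order alpha between Bernoulli distributions:
D = (1/(alpha-1))*log(p^alpha * q^(1-alpha) + (1-p)^alpha * (1-q)^(1-alpha)).
alpha = 4, p = 0.3, q = 0.55.
p^alpha * q^(1-alpha) = 0.3^4 * 0.55^-3 = 0.048685.
(1-p)^alpha * (1-q)^(1-alpha) = 0.7^4 * 0.45^-3 = 2.634842.
sum = 0.048685 + 2.634842 = 2.683527.
D = (1/3)*log(2.683527) = 0.3290

0.3290


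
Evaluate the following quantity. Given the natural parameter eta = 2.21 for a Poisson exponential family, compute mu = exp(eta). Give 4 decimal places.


Expectation parameter for Poisson exponential family:
mu = exp(eta).
eta = 2.21.
mu = exp(2.21) = 9.1157

9.1157


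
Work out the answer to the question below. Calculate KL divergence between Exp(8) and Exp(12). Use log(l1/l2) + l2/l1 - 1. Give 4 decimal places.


KL divergence for exponential family:
KL = log(l1/l2) + l2/l1 - 1.
log(8/12) = -0.405465.
12/8 = 1.5.
KL = -0.405465 + 1.5 - 1 = 0.0945

0.0945


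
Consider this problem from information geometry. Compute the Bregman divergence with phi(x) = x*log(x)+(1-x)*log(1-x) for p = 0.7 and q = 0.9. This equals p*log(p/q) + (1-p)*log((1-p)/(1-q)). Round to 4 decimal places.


Bregman divergence with negative entropy generator:
D = p*log(p/q) + (1-p)*log((1-p)/(1-q)).
p = 0.7, q = 0.9.
p*log(p/q) = 0.7*log(0.7/0.9) = -0.17592.
(1-p)*log((1-p)/(1-q)) = 0.3*log(0.3/0.1) = 0.329584.
D = -0.17592 + 0.329584 = 0.1537

0.1537


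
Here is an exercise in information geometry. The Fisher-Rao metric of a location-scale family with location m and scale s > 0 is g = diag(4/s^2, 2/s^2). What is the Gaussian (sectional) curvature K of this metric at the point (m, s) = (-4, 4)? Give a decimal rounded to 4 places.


The metric has the form g = (A dm^2 + B ds^2)/s^2 with A = 4, B = 2.
Substitute u = sqrt(A/B)*m: g = B*(du^2 + ds^2)/s^2, i.e. B times the
Poincare upper half-plane metric, which has constant Gaussian curvature -1.
Scaling a 2D metric by a constant c divides the Gaussian curvature by c,
so K = -1/B = -1/(2) = -0.5000 everywhere (the point (m, s) = (-4, 4) is irrelevant:
the curvature is constant).
The requested Gaussian curvature is K = -0.5000.

-0.5000


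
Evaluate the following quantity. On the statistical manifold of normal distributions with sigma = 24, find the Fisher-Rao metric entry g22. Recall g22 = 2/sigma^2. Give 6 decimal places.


For the 2-parameter normal family, the Fisher metric has:
  g11 = 1/sigma^2, g22 = 2/sigma^2.
sigma = 24, sigma^2 = 576.
g22 = 0.003472

0.003472


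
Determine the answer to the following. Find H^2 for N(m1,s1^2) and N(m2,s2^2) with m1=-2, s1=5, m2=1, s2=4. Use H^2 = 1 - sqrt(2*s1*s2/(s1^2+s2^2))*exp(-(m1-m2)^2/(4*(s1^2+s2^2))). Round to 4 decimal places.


Squared Hellinger distance for Gaussians:
H^2 = 1 - sqrt(2*s1*s2/(s1^2+s2^2)) * exp(-(m1-m2)^2/(4*(s1^2+s2^2))).
s1^2 = 25, s2^2 = 16, s1^2+s2^2 = 41.
sqrt(2*5*4/(41)) = 0.98773.
(m1-m2)^2 = (-3)^2 = 9.
exp(-9/(4*41)) = exp(-0.054878) = 0.946601.
H^2 = 1 - 0.98773*0.946601 = 0.0650

0.0650


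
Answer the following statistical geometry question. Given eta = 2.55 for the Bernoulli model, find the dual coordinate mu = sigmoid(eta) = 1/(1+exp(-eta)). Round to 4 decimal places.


Dual coordinate (expectation parameter) for Bernoulli:
mu = 1/(1+exp(-eta)).
eta = 2.55.
exp(-eta) = exp(-2.55) = 0.078082.
mu = 1/(1+0.078082) = 0.9276

0.9276


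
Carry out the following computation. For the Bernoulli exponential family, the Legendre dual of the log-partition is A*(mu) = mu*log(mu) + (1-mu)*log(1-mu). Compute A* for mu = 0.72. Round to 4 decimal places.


Legendre transform for Bernoulli:
A*(mu) = mu*log(mu) + (1-mu)*log(1-mu).
mu = 0.72, 1-mu = 0.28.
mu*log(mu) = 0.72*log(0.72) = -0.236523.
(1-mu)*log(1-mu) = 0.28*log(0.28) = -0.35643.
A* = -0.236523 + -0.35643 = -0.5930

-0.5930


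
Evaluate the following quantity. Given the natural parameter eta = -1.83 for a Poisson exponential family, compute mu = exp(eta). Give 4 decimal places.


Expectation parameter for Poisson exponential family:
mu = exp(eta).
eta = -1.83.
mu = exp(-1.83) = 0.1604

0.1604


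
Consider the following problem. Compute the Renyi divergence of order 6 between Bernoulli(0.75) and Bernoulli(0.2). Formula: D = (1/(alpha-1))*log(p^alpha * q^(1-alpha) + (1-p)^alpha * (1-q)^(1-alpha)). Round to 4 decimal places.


Renyi divergence of order alpha between Bernoulli distributions:
D = (1/(alpha-1))*log(p^alpha * q^(1-alpha) + (1-p)^alpha * (1-q)^(1-alpha)).
alpha = 6, p = 0.75, q = 0.2.
p^alpha * q^(1-alpha) = 0.75^6 * 0.2^-5 = 556.182861.
(1-p)^alpha * (1-q)^(1-alpha) = 0.25^6 * 0.8^-5 = 0.000745.
sum = 556.182861 + 0.000745 = 556.183606.
D = (1/5)*log(556.183606) = 1.2642

1.2642


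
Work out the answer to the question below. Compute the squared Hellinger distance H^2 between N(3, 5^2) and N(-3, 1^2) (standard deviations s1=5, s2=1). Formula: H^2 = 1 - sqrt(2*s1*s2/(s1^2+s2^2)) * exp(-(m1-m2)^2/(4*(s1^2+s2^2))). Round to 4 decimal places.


Squared Hellinger distance for Gaussians:
H^2 = 1 - sqrt(2*s1*s2/(s1^2+s2^2)) * exp(-(m1-m2)^2/(4*(s1^2+s2^2))).
s1^2 = 25, s2^2 = 1, s1^2+s2^2 = 26.
sqrt(2*5*1/(26)) = 0.620174.
(m1-m2)^2 = (6)^2 = 36.
exp(-36/(4*26)) = exp(-0.346154) = 0.707404.
H^2 = 1 - 0.620174*0.707404 = 0.5613

0.5613


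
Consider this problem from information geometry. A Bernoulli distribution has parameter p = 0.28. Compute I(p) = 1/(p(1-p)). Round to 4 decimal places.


For Bernoulli(p), Fisher information is I(p) = 1/(p*(1-p)).
p = 0.28, 1-p = 0.72.
p*(1-p) = 0.2016.
I(p) = 1/0.2016 = 4.9603

4.9603


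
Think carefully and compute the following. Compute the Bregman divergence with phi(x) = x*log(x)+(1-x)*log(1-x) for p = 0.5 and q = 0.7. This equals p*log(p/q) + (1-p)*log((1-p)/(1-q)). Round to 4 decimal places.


Bregman divergence with negative entropy generator:
D = p*log(p/q) + (1-p)*log((1-p)/(1-q)).
p = 0.5, q = 0.7.
p*log(p/q) = 0.5*log(0.5/0.7) = -0.168236.
(1-p)*log((1-p)/(1-q)) = 0.5*log(0.5/0.3) = 0.255413.
D = -0.168236 + 0.255413 = 0.0872

0.0872


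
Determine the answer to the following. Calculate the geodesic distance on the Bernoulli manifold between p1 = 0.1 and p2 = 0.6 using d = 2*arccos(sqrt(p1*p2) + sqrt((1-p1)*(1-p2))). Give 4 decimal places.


Geodesic distance on Bernoulli manifold:
d(p1,p2) = 2*arccos(sqrt(p1*p2) + sqrt((1-p1)*(1-p2))).
sqrt(p1*p2) = sqrt(0.1*0.6) = 0.244949.
sqrt((1-p1)*(1-p2)) = sqrt(0.9*0.4) = 0.6.
arg = 0.244949 + 0.6 = 0.844949.
d = 2*arccos(0.844949) = 1.1287

1.1287


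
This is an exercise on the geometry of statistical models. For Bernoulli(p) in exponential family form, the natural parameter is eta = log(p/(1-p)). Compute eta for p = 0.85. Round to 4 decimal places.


Natural parameter for Bernoulli: eta = log(p/(1-p)).
p = 0.85, 1-p = 0.15.
p/(1-p) = 5.666667.
eta = log(5.666667) = 1.7346

1.7346


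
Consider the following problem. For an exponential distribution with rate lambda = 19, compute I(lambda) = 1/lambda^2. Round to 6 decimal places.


Fisher information for exponential: I(lambda) = 1/lambda^2.
lambda = 19, lambda^2 = 361.
I = 1/361 = 0.002770

0.002770


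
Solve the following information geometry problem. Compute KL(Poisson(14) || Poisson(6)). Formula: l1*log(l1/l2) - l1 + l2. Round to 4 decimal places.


KL divergence for Poisson:
KL = l1*log(l1/l2) - l1 + l2.
l1 = 14, l2 = 6.
log(14/6) = 0.847298.
l1*log(l1/l2) = 14 * 0.847298 = 11.86217.
KL = 11.86217 - 14 + 6 = 3.8622

3.8622


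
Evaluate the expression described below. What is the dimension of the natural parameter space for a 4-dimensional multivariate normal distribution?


Exponential family dimension calculation:
For 4-dim MVN: mean has 4 params, covariance has 4*5/2 = 10 unique entries.
Total dim = 4 + 10 = 14.

14


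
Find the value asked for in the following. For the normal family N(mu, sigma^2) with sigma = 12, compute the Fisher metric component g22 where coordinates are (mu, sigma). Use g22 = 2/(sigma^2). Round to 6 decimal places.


For the 2-parameter normal family, the Fisher metric has:
  g11 = 1/sigma^2, g22 = 2/sigma^2.
sigma = 12, sigma^2 = 144.
g22 = 0.013889

0.013889


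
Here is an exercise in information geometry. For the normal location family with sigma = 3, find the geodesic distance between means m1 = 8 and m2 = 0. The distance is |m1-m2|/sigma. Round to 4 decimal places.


On the fixed-variance normal subfamily, geodesic distance = |m1-m2|/sigma.
|8 - 0| = 8.
sigma = 3.
d = 8/3 = 2.6667

2.6667


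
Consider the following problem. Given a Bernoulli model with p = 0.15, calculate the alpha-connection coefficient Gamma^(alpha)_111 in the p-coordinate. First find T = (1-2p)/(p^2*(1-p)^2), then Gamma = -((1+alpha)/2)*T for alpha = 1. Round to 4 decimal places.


Skewness (Amari-Chentsov) tensor: T = (1-2p)/(p^2*(1-p)^2).
p = 0.15, 1-2p = 0.7, p^2 = 0.0225, (1-p)^2 = 0.7225.
T = 0.7/(0.0225 * 0.7225) = 43.060361.
In the p-coordinate, Gamma^(alpha) = Gamma^(0) - (alpha/2)*T with Gamma^(0) = (1/2)*g'(p) = -T/2,
so Gamma^(alpha) = -((1+alpha)/2)*T.
alpha = 1, -(1+alpha)/2 = -1.0.
Gamma = -1.0 * 43.060361 = -43.0604

-43.0604


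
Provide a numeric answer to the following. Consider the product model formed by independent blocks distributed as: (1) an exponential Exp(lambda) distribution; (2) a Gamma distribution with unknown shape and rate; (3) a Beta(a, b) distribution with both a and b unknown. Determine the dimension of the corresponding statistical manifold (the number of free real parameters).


The dimension of a statistical manifold equals the number of free
(independent) real parameters of the model. For a product of independent
blocks the parameter counts add.
- exponential (lambda): 1.
- Gamma (shape, rate): 2.
- Beta (a, b): 2.
Total = 1 + 2 + 2 = 5.
Dimension = 5

5


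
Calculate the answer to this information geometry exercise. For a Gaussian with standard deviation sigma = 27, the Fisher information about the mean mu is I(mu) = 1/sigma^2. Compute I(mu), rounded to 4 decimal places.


The Fisher information for the mean of a normal distribution is I(mu) = 1/sigma^2.
sigma = 27, so sigma^2 = 729.
I(mu) = 1/729 = 0.0014

0.0014


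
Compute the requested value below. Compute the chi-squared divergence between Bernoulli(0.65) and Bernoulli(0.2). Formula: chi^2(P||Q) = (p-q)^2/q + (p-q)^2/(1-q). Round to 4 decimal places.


Chi-squared divergence between Bernoulli distributions:
chi^2 = (p-q)^2/q + (p-q)^2/(1-q).
p = 0.65, q = 0.2, p-q = 0.45.
(p-q)^2 = 0.2025.
term1 = 0.2025/0.2 = 1.0125.
term2 = 0.2025/0.8 = 0.253125.
chi^2 = 1.0125 + 0.253125 = 1.2656

1.2656


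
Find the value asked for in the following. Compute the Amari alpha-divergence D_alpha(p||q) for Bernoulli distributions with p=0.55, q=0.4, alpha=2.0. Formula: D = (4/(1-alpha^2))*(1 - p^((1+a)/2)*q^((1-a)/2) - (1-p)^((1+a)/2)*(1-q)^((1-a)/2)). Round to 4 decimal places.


Amari alpha-divergence:
D = (4/(1-alpha^2))*(1 - p^((1+a)/2)*q^((1-a)/2) - (1-p)^((1+a)/2)*(1-q)^((1-a)/2)).
alpha = 2.0, p = 0.55, q = 0.4.
e1 = (1+alpha)/2 = 1.5, e2 = (1-alpha)/2 = -0.5.
t1 = p^e1 * q^e2 = 0.55^1.5 * 0.4^-0.5 = 0.644932.
t2 = (1-p)^e1 * (1-q)^e2 = 0.45^1.5 * 0.6^-0.5 = 0.389711.
4/(1-alpha^2) = -1.333333.
D = -1.333333*(1 - 0.644932 - 0.389711) = 0.0462

0.0462


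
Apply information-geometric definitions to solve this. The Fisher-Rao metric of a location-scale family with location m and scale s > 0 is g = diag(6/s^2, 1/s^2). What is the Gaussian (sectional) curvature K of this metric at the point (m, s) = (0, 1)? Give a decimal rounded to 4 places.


The metric has the form g = (A dm^2 + B ds^2)/s^2 with A = 6, B = 1.
Substitute u = sqrt(A/B)*m: g = B*(du^2 + ds^2)/s^2, i.e. B times the
Poincare upper half-plane metric, which has constant Gaussian curvature -1.
Scaling a 2D metric by a constant c divides the Gaussian curvature by c,
so K = -1/B = -1/(1) = -1.0000 everywhere (the point (m, s) = (0, 1) is irrelevant:
the curvature is constant).
The requested Gaussian curvature is K = -1.0000.

-1.0000


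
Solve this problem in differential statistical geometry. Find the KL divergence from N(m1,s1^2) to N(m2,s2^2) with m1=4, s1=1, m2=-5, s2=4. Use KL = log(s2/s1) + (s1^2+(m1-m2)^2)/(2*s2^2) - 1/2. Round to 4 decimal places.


KL divergence between normal distributions:
KL = log(s2/s1) + (s1^2 + (m1-m2)^2)/(2*s2^2) - 1/2.
log(4/1) = 1.386294.
(1^2 + (4--5)^2)/(2*4^2) = (1 + 81)/32 = 2.5625.
KL = 1.386294 + 2.5625 - 0.5 = 3.4488

3.4488


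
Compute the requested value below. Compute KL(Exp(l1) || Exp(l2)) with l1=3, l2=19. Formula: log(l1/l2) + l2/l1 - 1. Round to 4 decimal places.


KL divergence for exponential family:
KL = log(l1/l2) + l2/l1 - 1.
log(3/19) = -1.845827.
19/3 = 6.333333.
KL = -1.845827 + 6.333333 - 1 = 3.4875

3.4875


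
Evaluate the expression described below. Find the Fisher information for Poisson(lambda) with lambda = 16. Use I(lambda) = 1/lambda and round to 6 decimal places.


Fisher information for Poisson: I(lambda) = 1/lambda.
lambda = 16.
I(lambda) = 1/16 = 0.062500

0.062500


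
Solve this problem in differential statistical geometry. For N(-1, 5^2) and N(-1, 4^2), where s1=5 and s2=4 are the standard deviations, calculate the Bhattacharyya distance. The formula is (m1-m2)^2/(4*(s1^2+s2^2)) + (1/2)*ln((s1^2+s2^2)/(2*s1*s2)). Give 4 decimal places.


Bhattacharyya distance between two Gaussians:
DB = (m1-m2)^2/(4*(s1^2+s2^2)) + (1/2)*ln((s1^2+s2^2)/(2*s1*s2)).
(m1-m2)^2 = (0)^2 = 0.
s1^2+s2^2 = 25 + 16 = 41.
term1 = 0/164 = 0.0.
term2 = 0.5*ln(41/40.0) = 0.012346.
DB = 0.0 + 0.012346 = 0.0123

0.0123


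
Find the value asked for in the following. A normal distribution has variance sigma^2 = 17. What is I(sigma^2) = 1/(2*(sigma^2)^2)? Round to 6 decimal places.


Fisher information for variance: I(sigma^2) = 1/(2*sigma^4).
sigma^2 = 17, so sigma^4 = 289.
I = 1/(2*289) = 1/578 = 0.001730

0.001730


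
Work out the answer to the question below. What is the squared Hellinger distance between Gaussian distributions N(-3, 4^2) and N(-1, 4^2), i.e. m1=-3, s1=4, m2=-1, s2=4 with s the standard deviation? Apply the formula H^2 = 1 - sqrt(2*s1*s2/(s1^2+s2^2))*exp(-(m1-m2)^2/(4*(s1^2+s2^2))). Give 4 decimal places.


Squared Hellinger distance for Gaussians:
H^2 = 1 - sqrt(2*s1*s2/(s1^2+s2^2)) * exp(-(m1-m2)^2/(4*(s1^2+s2^2))).
s1^2 = 16, s2^2 = 16, s1^2+s2^2 = 32.
sqrt(2*4*4/(32)) = 1.0.
(m1-m2)^2 = (-2)^2 = 4.
exp(-4/(4*32)) = exp(-0.03125) = 0.969233.
H^2 = 1 - 1.0*0.969233 = 0.0308

0.0308


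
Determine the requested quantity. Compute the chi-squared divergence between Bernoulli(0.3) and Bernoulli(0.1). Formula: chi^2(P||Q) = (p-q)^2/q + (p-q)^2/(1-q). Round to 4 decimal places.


Chi-squared divergence between Bernoulli distributions:
chi^2 = (p-q)^2/q + (p-q)^2/(1-q).
p = 0.3, q = 0.1, p-q = 0.2.
(p-q)^2 = 0.04.
term1 = 0.04/0.1 = 0.4.
term2 = 0.04/0.9 = 0.044444.
chi^2 = 0.4 + 0.044444 = 0.4444

0.4444


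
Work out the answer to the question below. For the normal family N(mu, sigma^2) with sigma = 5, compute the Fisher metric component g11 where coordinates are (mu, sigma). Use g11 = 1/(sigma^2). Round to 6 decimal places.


For the 2-parameter normal family, the Fisher metric has:
  g11 = 1/sigma^2, g22 = 2/sigma^2.
sigma = 5, sigma^2 = 25.
g11 = 0.040000

0.040000


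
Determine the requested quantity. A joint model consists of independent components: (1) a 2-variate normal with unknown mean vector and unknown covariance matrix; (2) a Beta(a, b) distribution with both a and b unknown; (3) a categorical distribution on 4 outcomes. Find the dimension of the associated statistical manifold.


The dimension of a statistical manifold equals the number of free
(independent) real parameters of the model. For a product of independent
blocks the parameter counts add.
- 2-variate normal: 2 (mean) + 2*3/2 = 3 (symmetric covariance) = 5.
- Beta (a, b): 2.
- categorical on 4 outcomes (probabilities sum to 1): 4-1 = 3.
Total = 5 + 2 + 3 = 10.
Dimension = 10

10


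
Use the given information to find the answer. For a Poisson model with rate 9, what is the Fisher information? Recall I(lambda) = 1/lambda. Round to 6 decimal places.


Fisher information for Poisson: I(lambda) = 1/lambda.
lambda = 9.
I(lambda) = 1/9 = 0.111111

0.111111


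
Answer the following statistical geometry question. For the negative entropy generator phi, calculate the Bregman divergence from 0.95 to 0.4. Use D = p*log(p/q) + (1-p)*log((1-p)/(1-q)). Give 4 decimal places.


Bregman divergence with negative entropy generator:
D = p*log(p/q) + (1-p)*log((1-p)/(1-q)).
p = 0.95, q = 0.4.
p*log(p/q) = 0.95*log(0.95/0.4) = 0.821748.
(1-p)*log((1-p)/(1-q)) = 0.05*log(0.05/0.6) = -0.124245.
D = 0.821748 + -0.124245 = 0.6975

0.6975


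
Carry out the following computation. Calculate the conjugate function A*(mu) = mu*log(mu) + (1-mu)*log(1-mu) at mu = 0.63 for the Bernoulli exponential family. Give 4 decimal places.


Legendre transform for Bernoulli:
A*(mu) = mu*log(mu) + (1-mu)*log(1-mu).
mu = 0.63, 1-mu = 0.37.
mu*log(mu) = 0.63*log(0.63) = -0.291082.
(1-mu)*log(1-mu) = 0.37*log(0.37) = -0.367873.
A* = -0.291082 + -0.367873 = -0.6590

-0.6590


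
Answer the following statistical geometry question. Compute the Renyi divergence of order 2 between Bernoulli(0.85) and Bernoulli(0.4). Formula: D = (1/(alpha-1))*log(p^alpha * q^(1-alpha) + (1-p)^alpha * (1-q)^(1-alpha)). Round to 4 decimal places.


Renyi divergence of order alpha between Bernoulli distributions:
D = (1/(alpha-1))*log(p^alpha * q^(1-alpha) + (1-p)^alpha * (1-q)^(1-alpha)).
alpha = 2, p = 0.85, q = 0.4.
p^alpha * q^(1-alpha) = 0.85^2 * 0.4^-1 = 1.80625.
(1-p)^alpha * (1-q)^(1-alpha) = 0.15^2 * 0.6^-1 = 0.0375.
sum = 1.80625 + 0.0375 = 1.84375.
D = (1/1)*log(1.84375) = 0.6118

0.6118


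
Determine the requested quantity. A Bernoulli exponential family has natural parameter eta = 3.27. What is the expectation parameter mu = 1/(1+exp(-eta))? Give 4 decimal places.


Dual coordinate (expectation parameter) for Bernoulli:
mu = 1/(1+exp(-eta)).
eta = 3.27.
exp(-eta) = exp(-3.27) = 0.038006.
mu = 1/(1+0.038006) = 0.9634

0.9634


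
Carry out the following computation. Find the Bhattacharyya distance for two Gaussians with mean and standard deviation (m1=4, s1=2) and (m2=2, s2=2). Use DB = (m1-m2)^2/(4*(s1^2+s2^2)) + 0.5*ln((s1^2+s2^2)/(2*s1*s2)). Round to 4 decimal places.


Bhattacharyya distance between two Gaussians:
DB = (m1-m2)^2/(4*(s1^2+s2^2)) + (1/2)*ln((s1^2+s2^2)/(2*s1*s2)).
(m1-m2)^2 = (2)^2 = 4.
s1^2+s2^2 = 4 + 4 = 8.
term1 = 4/32 = 0.125.
term2 = 0.5*ln(8/8.0) = 0.0.
DB = 0.125 + 0.0 = 0.1250

0.1250


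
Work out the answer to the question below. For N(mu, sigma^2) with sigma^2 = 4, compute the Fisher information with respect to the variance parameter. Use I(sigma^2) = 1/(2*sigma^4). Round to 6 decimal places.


Fisher information for variance: I(sigma^2) = 1/(2*sigma^4).
sigma^2 = 4, so sigma^4 = 16.
I = 1/(2*16) = 1/32 = 0.031250

0.031250


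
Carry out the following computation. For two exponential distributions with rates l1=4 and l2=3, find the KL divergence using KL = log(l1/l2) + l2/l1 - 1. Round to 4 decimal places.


KL divergence for exponential family:
KL = log(l1/l2) + l2/l1 - 1.
log(4/3) = 0.287682.
3/4 = 0.75.
KL = 0.287682 + 0.75 - 1 = 0.0377

0.0377


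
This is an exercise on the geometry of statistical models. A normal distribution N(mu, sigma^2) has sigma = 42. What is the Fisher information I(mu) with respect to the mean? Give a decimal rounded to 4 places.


The Fisher information for the mean of a normal distribution is I(mu) = 1/sigma^2.
sigma = 42, so sigma^2 = 1764.
I(mu) = 1/1764 = 0.0006

0.0006


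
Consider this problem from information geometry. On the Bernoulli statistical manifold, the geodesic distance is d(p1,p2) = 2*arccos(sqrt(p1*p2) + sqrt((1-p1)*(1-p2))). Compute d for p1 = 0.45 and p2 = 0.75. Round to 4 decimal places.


Geodesic distance on Bernoulli manifold:
d(p1,p2) = 2*arccos(sqrt(p1*p2) + sqrt((1-p1)*(1-p2))).
sqrt(p1*p2) = sqrt(0.45*0.75) = 0.580948.
sqrt((1-p1)*(1-p2)) = sqrt(0.55*0.25) = 0.37081.
arg = 0.580948 + 0.37081 = 0.951757.
d = 2*arccos(0.951757) = 0.6238

0.6238


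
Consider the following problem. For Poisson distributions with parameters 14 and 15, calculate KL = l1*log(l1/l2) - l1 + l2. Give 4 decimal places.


KL divergence for Poisson:
KL = l1*log(l1/l2) - l1 + l2.
l1 = 14, l2 = 15.
log(14/15) = -0.068993.
l1*log(l1/l2) = 14 * -0.068993 = -0.9659.
KL = -0.9659 - 14 + 15 = 0.0341

0.0341


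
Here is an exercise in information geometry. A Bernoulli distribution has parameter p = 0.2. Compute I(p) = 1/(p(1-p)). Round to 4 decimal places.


For Bernoulli(p), Fisher information is I(p) = 1/(p*(1-p)).
p = 0.2, 1-p = 0.8.
p*(1-p) = 0.16.
I(p) = 1/0.16 = 6.2500

6.2500


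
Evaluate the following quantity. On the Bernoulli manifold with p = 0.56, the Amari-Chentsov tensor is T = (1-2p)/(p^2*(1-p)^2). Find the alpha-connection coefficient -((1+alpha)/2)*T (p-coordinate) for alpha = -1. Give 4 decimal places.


Skewness (Amari-Chentsov) tensor: T = (1-2p)/(p^2*(1-p)^2).
p = 0.56, 1-2p = -0.12, p^2 = 0.3136, (1-p)^2 = 0.1936.
T = -0.12/(0.3136 * 0.1936) = -1.976514.
In the p-coordinate, Gamma^(alpha) = Gamma^(0) - (alpha/2)*T with Gamma^(0) = (1/2)*g'(p) = -T/2,
so Gamma^(alpha) = -((1+alpha)/2)*T.
alpha = -1, -(1+alpha)/2 = 0.0.
Gamma = 0.0 * -1.976514 = 0.0000

0.0000
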